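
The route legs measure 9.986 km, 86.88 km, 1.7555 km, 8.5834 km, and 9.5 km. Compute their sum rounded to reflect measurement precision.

9.986 km + 86.88 km + 1.7555 km + 8.5834 km + 9.5 km = 116.7049 km.
Addition/subtraction keeps the fewest decimal places: 9.986 → 3 decimal places, 86.88 → 2 decimal places, 1.7555 → 4 decimal places, 8.5834 → 4 decimal places, 9.5 → 1 decimal place; limit is 1.
Rounded to 1 decimal place: 116.7 km.

116.7 km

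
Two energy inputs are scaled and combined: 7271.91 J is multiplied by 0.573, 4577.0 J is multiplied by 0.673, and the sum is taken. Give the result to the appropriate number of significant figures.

7.25 × 10³ J

7271.91 × 0.573 = 4166.80443 → 4.17 × 10³ J (3 s.f., last digit at the 10^1 place).
4577.0 × 0.673 = 3080.321 → 3.08 × 10³ J (3 s.f., last digit at the 10^1 place).
Sum: 7247.12543 J; keep the coarser place, 10^1.
Result: 7.25 × 10³ J.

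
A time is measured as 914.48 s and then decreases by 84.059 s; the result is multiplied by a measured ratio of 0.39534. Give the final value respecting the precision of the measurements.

328.30 s

914.48 s − 84.059 s = 830.421 s; the difference is limited to 2 decimal places (5 s.f.).
Carrying full precision, 830.421 × 0.39534 = 328.29863814 s; 0.39534 has 5 s.f., so the result keeps min(5, 5) = 5 s.f.
Rounded to 5 significant figures: 328.30 s.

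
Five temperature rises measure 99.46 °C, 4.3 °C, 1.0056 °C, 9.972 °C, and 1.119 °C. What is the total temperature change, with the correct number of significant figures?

99.46 °C + 4.3 °C + 1.0056 °C + 9.972 °C + 1.119 °C = 115.8566 °C.
Addition/subtraction keeps the fewest decimal places: 99.46 → 2 decimal places, 4.3 → 1 decimal place, 1.0056 → 4 decimal places, 9.972 → 3 decimal places, 1.119 → 3 decimal places; limit is 1.
Rounded to 1 decimal place: 115.9 °C.

115.9 °C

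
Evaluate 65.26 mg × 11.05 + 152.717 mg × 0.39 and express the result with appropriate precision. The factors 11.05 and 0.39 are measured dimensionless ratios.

65.26 × 11.05 = 721.123 → 721.1 mg (4 s.f., last digit at the 10^-1 place).
152.717 × 0.39 = 59.55963 → 60. mg (2 s.f., last digit at the 10^0 place).
Sum: 780.68263 mg; keep the coarser place, 10^0.
Result: 781 mg.

781 mg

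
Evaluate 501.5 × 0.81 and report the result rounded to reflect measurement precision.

501.5 × 0.81 = 406.215
Multiplication/division keeps the fewest significant figures: 501.5 → 4 s.f., 0.81 → 2 s.f.; limit is 2.
Rounded to 2 significant figures: 4.1 × 10^2.

4.1 × 10^2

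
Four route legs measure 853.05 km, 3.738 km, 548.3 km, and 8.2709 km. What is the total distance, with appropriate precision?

853.05 km + 3.738 km + 548.3 km + 8.2709 km = 1413.3589 km.
Addition/subtraction keeps the fewest decimal places: 853.05 → 2 decimal places, 3.738 → 3 decimal places, 548.3 → 1 decimal place, 8.2709 → 4 decimal places; limit is 1.
Rounded to 1 decimal place: 1413.4 km.

1413.4 km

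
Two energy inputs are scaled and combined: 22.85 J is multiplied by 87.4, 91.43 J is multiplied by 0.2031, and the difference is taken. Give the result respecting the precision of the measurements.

1.98 × 10³ J

22.85 × 87.4 = 1997.09 → 2.00 × 10³ J (3 s.f., last digit at the 10^1 place).
91.43 × 0.2031 = 18.569433 → 18.57 J (4 s.f., last digit at the 10^-2 place).
Difference: 1978.520567 J; keep the coarser place, 10^1.
Result: 1.98 × 10³ J.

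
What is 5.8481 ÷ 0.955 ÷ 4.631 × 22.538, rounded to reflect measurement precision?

29.8

5.8481 ÷ 0.955 ÷ 4.631 × 22.538 = 29.8024530339…
Multiplication/division keeps the fewest significant figures: 5.8481 → 5 s.f., 0.955 → 3 s.f., 4.631 → 4 s.f., 22.538 → 5 s.f.; limit is 3.
Rounded to 3 significant figures: 29.8.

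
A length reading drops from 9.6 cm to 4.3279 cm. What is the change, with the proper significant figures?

9.6 cm − 4.3279 cm = 5.2721 cm.
Addition/subtraction keeps the fewest decimal places: 9.6 → 1 decimal place, 4.3279 → 4 decimal places; limit is 1.
Rounded to 1 decimal place: 5.3 cm.

5.3 cm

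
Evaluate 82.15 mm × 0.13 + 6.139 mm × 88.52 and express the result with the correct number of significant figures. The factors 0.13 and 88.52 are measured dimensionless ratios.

554 mm

82.15 × 0.13 = 10.6795 → 11 mm (2 s.f., last digit at the 10^0 place).
6.139 × 88.52 = 543.42428 → 5.434 × 10² mm (4 s.f., last digit at the 10^-1 place).
Sum: 554.10378 mm; keep the coarser place, 10^0.
Result: 554 mm.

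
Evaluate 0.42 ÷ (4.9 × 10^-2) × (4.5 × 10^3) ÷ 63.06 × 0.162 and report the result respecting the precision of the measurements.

99

0.42 ÷ (4.9 × 10^-2) × (4.5 × 10^3) ÷ 63.06 × 0.162 = 99.0893027049…
Multiplication/division keeps the fewest significant figures: 0.42 → 2 s.f., 4.9 × 10^-2 → 2 s.f., 4.5 × 10^3 → 2 s.f., 63.06 → 4 s.f., 0.162 → 3 s.f.; limit is 2.
Rounded to 2 significant figures: 99.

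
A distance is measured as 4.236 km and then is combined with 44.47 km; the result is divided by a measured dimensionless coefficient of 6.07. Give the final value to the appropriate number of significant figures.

4.236 km + 44.47 km = 48.706 km; the sum is limited to 2 decimal places (4 s.f.).
Carrying full precision, 48.706 ÷ 6.07 = 8.02405271829… km; 6.07 has 3 s.f., so the result keeps min(4, 3) = 3 s.f.
Rounded to 3 significant figures: 8.02 km.

8.02 km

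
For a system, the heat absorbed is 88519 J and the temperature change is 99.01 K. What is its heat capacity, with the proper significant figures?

894.0 J/K

heat capacity = 88519 J ÷ 99.01 K = 894.041005959… J/K.
88519 has 5 significant figures; 99.01 has 4.
Division/multiplication keeps the fewest: 4 significant figures.
Rounded: 894.0 J/K.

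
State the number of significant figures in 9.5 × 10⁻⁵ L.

2

9.5 × 10⁻⁵: in scientific notation every digit of the coefficient is significant.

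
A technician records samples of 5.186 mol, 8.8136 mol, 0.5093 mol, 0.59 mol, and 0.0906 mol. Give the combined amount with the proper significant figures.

15.19 mol

5.186 mol + 8.8136 mol + 0.5093 mol + 0.59 mol + 0.0906 mol = 15.1895 mol.
Addition/subtraction keeps the fewest decimal places: 5.186 → 3 decimal places, 8.8136 → 4 decimal places, 0.5093 → 4 decimal places, 0.59 → 2 decimal places, 0.0906 → 4 decimal places; limit is 2.
Rounded to 2 decimal places: 15.19 mol.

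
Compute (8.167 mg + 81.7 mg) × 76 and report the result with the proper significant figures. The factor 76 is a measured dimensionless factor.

8.167 mg + 81.7 mg = 89.867 mg; the sum is limited to 1 decimal place (3 s.f.).
Carrying full precision, 89.867 × 76 = 6829.892 mg; 76 has 2 s.f., so the result keeps min(3, 2) = 2 s.f.
Rounded to 2 significant figures: 6.8 × 10³ mg.

6.8 × 10³ mg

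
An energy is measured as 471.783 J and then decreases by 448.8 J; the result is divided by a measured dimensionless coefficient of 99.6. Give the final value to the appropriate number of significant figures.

471.783 J − 448.8 J = 22.983 J; the difference is limited to 1 decimal place (3 s.f.).
Carrying full precision, 22.983 ÷ 99.6 = 0.230753012048… J; 99.6 has 3 s.f., so the result keeps min(3, 3) = 3 s.f.
Rounded to 3 significant figures: 0.231 J.

0.231 J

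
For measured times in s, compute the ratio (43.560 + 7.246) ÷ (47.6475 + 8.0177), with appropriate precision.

43.560 + 7.246 = 50.806, limited to 3 d.p. → 5 s.f.; 47.6475 + 8.0177 = 55.6652, limited to 4 d.p. → 6 s.f.
Carrying full precision, 50.806 ÷ 55.6652 = 0.912706682092…; keep min(5, 6) = 5 s.f.
Rounded to 5 significant figures: 9.1271 × 10⁻¹.

9.1271 × 10⁻¹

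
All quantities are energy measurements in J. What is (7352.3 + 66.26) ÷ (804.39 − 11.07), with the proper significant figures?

9.3513

7352.3 + 66.26 = 7418.56, limited to 1 d.p. → 5 s.f.; 804.39 − 11.07 = 793.32, limited to 2 d.p. → 5 s.f.
Carrying full precision, 7418.56 ÷ 793.32 = 9.35128321484…; keep min(5, 5) = 5 s.f.
Rounded to 5 significant figures: 9.3513.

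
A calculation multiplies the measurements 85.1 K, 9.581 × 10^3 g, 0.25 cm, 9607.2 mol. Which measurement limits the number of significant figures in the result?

0.25 cm

85.1 K → 3 s.f.; 9.581 × 10^3 g → 4 s.f.; 0.25 cm → 2 s.f.; 9607.2 mol → 5 s.f.
The fewest is 2 significant figures, from 0.25 cm.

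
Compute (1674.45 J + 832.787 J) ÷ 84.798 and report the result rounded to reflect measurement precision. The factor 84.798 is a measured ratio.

29.567 J

1674.45 J + 832.787 J = 2507.237 J; the sum is limited to 2 decimal places (6 s.f.).
Carrying full precision, 2507.237 ÷ 84.798 = 29.5671713956… J; 84.798 has 5 s.f., so the result keeps min(6, 5) = 5 s.f.
Rounded to 5 significant figures: 29.567 J.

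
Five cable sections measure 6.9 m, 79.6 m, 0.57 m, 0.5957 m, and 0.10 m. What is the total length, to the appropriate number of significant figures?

87.8 m

6.9 m + 79.6 m + 0.57 m + 0.5957 m + 0.10 m = 87.7657 m.
Addition/subtraction keeps the fewest decimal places: 6.9 → 1 decimal place, 79.6 → 1 decimal place, 0.57 → 2 decimal places, 0.5957 → 4 decimal places, 0.10 → 2 decimal places; limit is 1.
Rounded to 1 decimal place: 87.8 m.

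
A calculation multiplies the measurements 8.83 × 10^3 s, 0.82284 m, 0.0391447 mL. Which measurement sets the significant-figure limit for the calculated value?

8.83 × 10^3 s

8.83 × 10^3 s → 3 s.f.; 0.82284 m → 5 s.f.; 0.0391447 mL → 6 s.f.
The fewest is 3 significant figures, from 8.83 × 10^3 s.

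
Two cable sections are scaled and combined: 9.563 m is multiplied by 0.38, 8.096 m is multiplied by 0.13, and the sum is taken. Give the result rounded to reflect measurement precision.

9.563 × 0.38 = 3.63394 → 3.6 m (2 s.f., last digit at the 10^-1 place).
8.096 × 0.13 = 1.05248 → 1.1 m (2 s.f., last digit at the 10^-1 place).
Sum: 4.68642 m; keep the coarser place, 10^-1.
Result: 4.7 m.

4.7 m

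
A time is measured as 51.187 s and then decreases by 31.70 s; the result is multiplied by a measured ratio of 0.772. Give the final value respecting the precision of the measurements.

15.0 s

51.187 s − 31.70 s = 19.487 s; the difference is limited to 2 decimal places (4 s.f.).
Carrying full precision, 19.487 × 0.772 = 15.043964 s; 0.772 has 3 s.f., so the result keeps min(4, 3) = 3 s.f.
Rounded to 3 significant figures: 15.0 s.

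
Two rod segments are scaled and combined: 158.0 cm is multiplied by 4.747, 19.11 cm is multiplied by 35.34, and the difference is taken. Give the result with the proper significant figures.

158.0 × 4.747 = 750.026 → 750.0 cm (4 s.f., last digit at the 10^-1 place).
19.11 × 35.34 = 675.3474 → 675.3 cm (4 s.f., last digit at the 10^-1 place).
Difference: 74.6786 cm; keep the coarser place, 10^-1.
Result: 74.7 cm.

74.7 cm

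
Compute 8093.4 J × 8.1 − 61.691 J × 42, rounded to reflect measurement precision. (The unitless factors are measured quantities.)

8093.4 × 8.1 = 65556.54 → 6.6 × 10⁴ J (2 s.f., last digit at the 10^3 place).
61.691 × 42 = 2591.022 → 2.6 × 10³ J (2 s.f., last digit at the 10^2 place).
Difference: 62965.518 J; keep the coarser place, 10^3.
Result: 6.3 × 10⁴ J.

6.3 × 10⁴ J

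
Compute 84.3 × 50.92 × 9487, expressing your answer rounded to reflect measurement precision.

84.3 × 50.92 × 9487 = 40723478.772
Multiplication/division keeps the fewest significant figures: 84.3 → 3 s.f., 50.92 → 4 s.f., 9487 → 4 s.f.; limit is 3.
Rounded to 3 significant figures: 4.07 × 10⁷.

4.07 × 10⁷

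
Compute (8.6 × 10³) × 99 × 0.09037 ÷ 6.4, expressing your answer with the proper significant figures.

1.2 × 10⁴

(8.6 × 10³) × 99 × 0.09037 ÷ 6.4 = 12022.0340625
Multiplication/division keeps the fewest significant figures: 8.6 × 10³ → 2 s.f., 99 → 2 s.f., 0.09037 → 4 s.f., 6.4 → 2 s.f.; limit is 2.
Rounded to 2 significant figures: 1.2 × 10⁴.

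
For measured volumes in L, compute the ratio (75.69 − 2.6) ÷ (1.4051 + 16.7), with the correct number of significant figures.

4.04

75.69 − 2.6 = 73.09, limited to 1 d.p. → 3 s.f.; 1.4051 + 16.7 = 18.1051, limited to 1 d.p. → 3 s.f.
Carrying full precision, 73.09 ÷ 18.1051 = 4.03698405422…; keep min(3, 3) = 3 s.f.
Rounded to 3 significant figures: 4.04.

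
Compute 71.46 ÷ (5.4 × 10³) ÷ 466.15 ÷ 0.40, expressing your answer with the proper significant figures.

71.46 ÷ (5.4 × 10³) ÷ 466.15 ÷ 0.40 = 0.0000709714326576…
Multiplication/division keeps the fewest significant figures: 71.46 → 4 s.f., 5.4 × 10³ → 2 s.f., 466.15 → 5 s.f., 0.40 → 2 s.f.; limit is 2.
Rounded to 2 significant figures: 7.1 × 10⁻⁵.

7.1 × 10⁻⁵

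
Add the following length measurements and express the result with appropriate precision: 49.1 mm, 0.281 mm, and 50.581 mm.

49.1 mm + 0.281 mm + 50.581 mm = 99.962 mm.
Addition/subtraction keeps the fewest decimal places: 49.1 → 1 decimal place, 0.281 → 3 decimal places, 50.581 → 3 decimal places; limit is 1.
Rounded to 1 decimal place: 100.0 mm.

100.0 mm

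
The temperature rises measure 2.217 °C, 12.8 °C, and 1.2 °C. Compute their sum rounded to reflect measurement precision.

16.2 °C

2.217 °C + 12.8 °C + 1.2 °C = 16.217 °C.
Addition/subtraction keeps the fewest decimal places: 2.217 → 3 decimal places, 12.8 → 1 decimal place, 1.2 → 1 decimal place; limit is 1.
Rounded to 1 decimal place: 16.2 °C.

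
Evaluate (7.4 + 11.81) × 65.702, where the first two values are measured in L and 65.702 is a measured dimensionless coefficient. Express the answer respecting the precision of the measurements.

1.26 × 10³ L

7.4 L + 11.81 L = 19.21 L; the sum is limited to 1 decimal place (3 s.f.).
Carrying full precision, 19.21 × 65.702 = 1262.13542 L; 65.702 has 5 s.f., so the result keeps min(3, 5) = 3 s.f.
Rounded to 3 significant figures: 1.26 × 10³ L.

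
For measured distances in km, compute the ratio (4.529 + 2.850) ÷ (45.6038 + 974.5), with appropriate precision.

4.529 + 2.850 = 7.379, limited to 3 d.p. → 4 s.f.; 45.6038 + 974.5 = 1020.1038, limited to 1 d.p. → 5 s.f.
Carrying full precision, 7.379 ÷ 1020.1038 = 0.00723357760259…; keep min(4, 5) = 4 s.f.
Rounded to 4 significant figures: 0.007234.

0.007234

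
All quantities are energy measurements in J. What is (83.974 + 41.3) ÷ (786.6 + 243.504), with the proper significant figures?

1.216 × 10⁻¹

83.974 + 41.3 = 125.274, limited to 1 d.p. → 4 s.f.; 786.6 + 243.504 = 1030.104, limited to 1 d.p. → 5 s.f.
Carrying full precision, 125.274 ÷ 1030.104 = 0.121612963351…; keep min(4, 5) = 4 s.f.
Rounded to 4 significant figures: 1.216 × 10⁻¹.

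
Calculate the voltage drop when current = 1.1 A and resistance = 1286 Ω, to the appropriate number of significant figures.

1.4 × 10³ V

voltage drop = 1.1 A × 1286 Ω = 1414.6 V.
1.1 has 2 significant figures; 1286 has 4.
Division/multiplication keeps the fewest: 2 significant figures.
Rounded: 1.4 × 10³ V.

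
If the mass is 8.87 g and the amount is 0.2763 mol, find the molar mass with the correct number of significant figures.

32.1 g/mol

molar mass = 8.87 g ÷ 0.2763 mol = 32.1027868259… g/mol.
8.87 has 3 significant figures; 0.2763 has 4.
Division/multiplication keeps the fewest: 3 significant figures.
Rounded: 32.1 g/mol.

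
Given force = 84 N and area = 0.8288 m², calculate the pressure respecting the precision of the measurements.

pressure = 84 N ÷ 0.8288 m² = 101.351351351… Pa.
84 has 2 significant figures; 0.8288 has 4.
Division/multiplication keeps the fewest: 2 significant figures.
Rounded: 1.0 × 10^2 Pa.

1.0 × 10^2 Pa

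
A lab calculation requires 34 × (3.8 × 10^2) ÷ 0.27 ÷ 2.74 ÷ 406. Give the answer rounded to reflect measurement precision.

34 × (3.8 × 10^2) ÷ 0.27 ÷ 2.74 ÷ 406 = 43.015220463…
Multiplication/division keeps the fewest significant figures: 34 → 2 s.f., 3.8 × 10^2 → 2 s.f., 0.27 → 2 s.f., 2.74 → 3 s.f., 406 → 3 s.f.; limit is 2.
Rounded to 2 significant figures: 43.

43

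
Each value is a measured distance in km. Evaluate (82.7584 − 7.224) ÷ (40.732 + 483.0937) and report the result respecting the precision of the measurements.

0.14420

82.7584 − 7.224 = 75.5344, limited to 3 d.p. → 5 s.f.; 40.732 + 483.0937 = 523.8257, limited to 3 d.p. → 6 s.f.
Carrying full precision, 75.5344 ÷ 523.8257 = 0.14419758328…; keep min(5, 6) = 5 s.f.
Rounded to 5 significant figures: 0.14420.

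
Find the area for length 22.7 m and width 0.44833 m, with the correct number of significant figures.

area = 22.7 m × 0.44833 m = 10.177091 m².
22.7 has 3 significant figures; 0.44833 has 5.
Division/multiplication keeps the fewest: 3 significant figures.
Rounded: 10.2 m².

10.2 m²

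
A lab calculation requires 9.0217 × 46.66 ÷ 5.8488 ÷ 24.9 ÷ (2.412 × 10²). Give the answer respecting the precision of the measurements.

9.0217 × 46.66 ÷ 5.8488 ÷ 24.9 ÷ (2.412 × 10²) = 0.011983665949…
Multiplication/division keeps the fewest significant figures: 9.0217 → 5 s.f., 46.66 → 4 s.f., 5.8488 → 5 s.f., 24.9 → 3 s.f., 2.412 × 10² → 4 s.f.; limit is 3.
Rounded to 3 significant figures: 0.0120.

0.0120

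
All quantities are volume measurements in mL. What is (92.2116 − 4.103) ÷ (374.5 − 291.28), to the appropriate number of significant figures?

1.06

92.2116 − 4.103 = 88.1086, limited to 3 d.p. → 5 s.f.; 374.5 − 291.28 = 83.22, limited to 1 d.p. → 3 s.f.
Carrying full precision, 88.1086 ÷ 83.22 = 1.0587430906…; keep min(5, 3) = 3 s.f.
Rounded to 3 significant figures: 1.06.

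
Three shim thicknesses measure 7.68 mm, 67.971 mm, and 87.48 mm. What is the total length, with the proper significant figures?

1.6313 × 10^2 mm

7.68 mm + 67.971 mm + 87.48 mm = 163.131 mm.
Addition/subtraction keeps the fewest decimal places: 7.68 → 2 decimal places, 67.971 → 3 decimal places, 87.48 → 2 decimal places; limit is 2.
Rounded to 2 decimal places: 1.6313 × 10^2 mm.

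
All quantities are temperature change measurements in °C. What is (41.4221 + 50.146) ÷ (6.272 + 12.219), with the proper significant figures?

4.9520

41.4221 + 50.146 = 91.5681, limited to 3 d.p. → 5 s.f.; 6.272 + 12.219 = 18.491, limited to 3 d.p. → 5 s.f.
Carrying full precision, 91.5681 ÷ 18.491 = 4.95203612568…; keep min(5, 5) = 5 s.f.
Rounded to 5 significant figures: 4.9520.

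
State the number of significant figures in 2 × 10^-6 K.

2 × 10^-6: in scientific notation every digit of the coefficient is significant.

1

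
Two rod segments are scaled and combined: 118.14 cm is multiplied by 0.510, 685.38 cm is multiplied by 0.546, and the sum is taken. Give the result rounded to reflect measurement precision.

118.14 × 0.510 = 60.2514 → 60.3 cm (3 s.f., last digit at the 10^-1 place).
685.38 × 0.546 = 374.21748 → 374 cm (3 s.f., last digit at the 10^0 place).
Sum: 434.46888 cm; keep the coarser place, 10^0.
Result: 434 cm.

434 cm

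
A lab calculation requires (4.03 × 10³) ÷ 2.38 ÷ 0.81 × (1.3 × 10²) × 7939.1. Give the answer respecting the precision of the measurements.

2.2 × 10⁹

(4.03 × 10³) ÷ 2.38 ÷ 0.81 × (1.3 × 10²) × 7939.1 = 2.15753423073 × 10^9…
Multiplication/division keeps the fewest significant figures: 4.03 × 10³ → 3 s.f., 2.38 → 3 s.f., 0.81 → 2 s.f., 1.3 × 10² → 2 s.f., 7939.1 → 5 s.f.; limit is 2.
Rounded to 2 significant figures: 2.2 × 10⁹.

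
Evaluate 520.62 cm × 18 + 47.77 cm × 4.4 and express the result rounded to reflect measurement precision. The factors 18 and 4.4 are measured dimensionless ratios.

520.62 × 18 = 9371.16 → 9.4 × 10³ cm (2 s.f., last digit at the 10^2 place).
47.77 × 4.4 = 210.188 → 2.1 × 10² cm (2 s.f., last digit at the 10^1 place).
Sum: 9581.348 cm; keep the coarser place, 10^2.
Result: 9.6 × 10³ cm.

9.6 × 10³ cm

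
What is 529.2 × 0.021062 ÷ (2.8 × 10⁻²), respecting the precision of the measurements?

529.2 × 0.021062 ÷ (2.8 × 10⁻²) = 398.0718
Multiplication/division keeps the fewest significant figures: 529.2 → 4 s.f., 0.021062 → 5 s.f., 2.8 × 10⁻² → 2 s.f.; limit is 2.
Rounded to 2 significant figures: 4.0 × 10².

4.0 × 10²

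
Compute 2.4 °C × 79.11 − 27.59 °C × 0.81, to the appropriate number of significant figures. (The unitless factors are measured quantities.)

1.7 × 10^2 °C

2.4 × 79.11 = 189.864 → 1.9 × 10^2 °C (2 s.f., last digit at the 10^1 place).
27.59 × 0.81 = 22.3479 → 22 °C (2 s.f., last digit at the 10^0 place).
Difference: 167.5161 °C; keep the coarser place, 10^1.
Result: 1.7 × 10^2 °C.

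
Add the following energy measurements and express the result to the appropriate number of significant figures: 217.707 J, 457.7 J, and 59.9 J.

735.3 J

217.707 J + 457.7 J + 59.9 J = 735.307 J.
Addition/subtraction keeps the fewest decimal places: 217.707 → 3 decimal places, 457.7 → 1 decimal place, 59.9 → 1 decimal place; limit is 1.
Rounded to 1 decimal place: 735.3 J.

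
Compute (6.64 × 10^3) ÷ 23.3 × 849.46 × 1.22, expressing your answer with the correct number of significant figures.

(6.64 × 10^3) ÷ 23.3 × 849.46 × 1.22 = 295335.002918…
Multiplication/division keeps the fewest significant figures: 6.64 × 10^3 → 3 s.f., 23.3 → 3 s.f., 849.46 → 5 s.f., 1.22 → 3 s.f.; limit is 3.
Rounded to 3 significant figures: 2.95 × 10^5.

2.95 × 10^5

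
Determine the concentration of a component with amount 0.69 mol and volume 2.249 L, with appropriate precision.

0.31 mol/L

concentration = 0.69 mol ÷ 2.249 L = 0.306803023566… mol/L.
0.69 has 2 significant figures; 2.249 has 4.
Division/multiplication keeps the fewest: 2 significant figures.
Rounded: 0.31 mol/L.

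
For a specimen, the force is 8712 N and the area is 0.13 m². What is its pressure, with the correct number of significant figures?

pressure = 8712 N ÷ 0.13 m² = 67015.3846154… Pa.
8712 has 4 significant figures; 0.13 has 2.
Division/multiplication keeps the fewest: 2 significant figures.
Rounded: 6.7 × 10⁴ Pa.

6.7 × 10⁴ Pa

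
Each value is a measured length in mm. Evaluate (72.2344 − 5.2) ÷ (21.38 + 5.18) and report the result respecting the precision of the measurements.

2.52

72.2344 − 5.2 = 67.0344, limited to 1 d.p. → 3 s.f.; 21.38 + 5.18 = 26.56, limited to 2 d.p. → 4 s.f.
Carrying full precision, 67.0344 ÷ 26.56 = 2.52388554217…; keep min(3, 4) = 3 s.f.
Rounded to 3 significant figures: 2.52.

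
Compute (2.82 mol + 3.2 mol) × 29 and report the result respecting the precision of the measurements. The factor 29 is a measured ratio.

1.7 × 10² mol

2.82 mol + 3.2 mol = 6.02 mol; the sum is limited to 1 decimal place (2 s.f.).
Carrying full precision, 6.02 × 29 = 174.58 mol; 29 has 2 s.f., so the result keeps min(2, 2) = 2 s.f.
Rounded to 2 significant figures: 1.7 × 10² mol.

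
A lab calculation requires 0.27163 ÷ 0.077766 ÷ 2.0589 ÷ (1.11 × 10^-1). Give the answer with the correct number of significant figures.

0.27163 ÷ 0.077766 ÷ 2.0589 ÷ (1.11 × 10^-1) = 15.2837434901…
Multiplication/division keeps the fewest significant figures: 0.27163 → 5 s.f., 0.077766 → 5 s.f., 2.0589 → 5 s.f., 1.11 × 10^-1 → 3 s.f.; limit is 3.
Rounded to 3 significant figures: 15.3.

15.3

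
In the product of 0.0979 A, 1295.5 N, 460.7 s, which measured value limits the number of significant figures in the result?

0.0979 A → 3 s.f.; 1295.5 N → 5 s.f.; 460.7 s → 4 s.f.
The fewest is 3 significant figures, from 0.0979 A.

0.0979 A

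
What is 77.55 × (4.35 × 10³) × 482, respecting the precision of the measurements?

77.55 × (4.35 × 10³) × 482 = 162599085
Multiplication/division keeps the fewest significant figures: 77.55 → 4 s.f., 4.35 × 10³ → 3 s.f., 482 → 3 s.f.; limit is 3.
Rounded to 3 significant figures: 1.63 × 10⁸.

1.63 × 10⁸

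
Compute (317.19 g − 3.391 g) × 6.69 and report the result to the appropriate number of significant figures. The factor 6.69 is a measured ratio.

317.19 g − 3.391 g = 313.799 g; the difference is limited to 2 decimal places (5 s.f.).
Carrying full precision, 313.799 × 6.69 = 2099.31531 g; 6.69 has 3 s.f., so the result keeps min(5, 3) = 3 s.f.
Rounded to 3 significant figures: 2.10 × 10^3 g.

2.10 × 10^3 g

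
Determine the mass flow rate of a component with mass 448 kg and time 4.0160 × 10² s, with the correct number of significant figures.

mass flow rate = 448 kg ÷ 4.0160 × 10² s = 1.11553784861… kg/s.
448 has 3 significant figures; 4.0160 × 10² has 5.
Division/multiplication keeps the fewest: 3 significant figures.
Rounded: 1.12 kg/s.

1.12 kg/s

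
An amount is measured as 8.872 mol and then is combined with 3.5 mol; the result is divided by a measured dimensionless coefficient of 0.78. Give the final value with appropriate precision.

8.872 mol + 3.5 mol = 12.372 mol; the sum is limited to 1 decimal place (3 s.f.).
Carrying full precision, 12.372 ÷ 0.78 = 15.8615384615… mol; 0.78 has 2 s.f., so the result keeps min(3, 2) = 2 s.f.
Rounded to 2 significant figures: 16 mol.

16 mol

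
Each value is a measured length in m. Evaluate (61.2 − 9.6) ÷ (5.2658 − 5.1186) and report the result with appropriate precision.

61.2 − 9.6 = 51.6, limited to 1 d.p. → 3 s.f.; 5.2658 − 5.1186 = 0.1472, limited to 4 d.p. → 4 s.f.
Carrying full precision, 51.6 ÷ 0.1472 = 350.543478261…; keep min(3, 4) = 3 s.f.
Rounded to 3 significant figures: 3.51 × 10^2.

3.51 × 10^2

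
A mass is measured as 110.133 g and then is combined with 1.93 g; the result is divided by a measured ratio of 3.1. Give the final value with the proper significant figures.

110.133 g + 1.93 g = 112.063 g; the sum is limited to 2 decimal places (5 s.f.).
Carrying full precision, 112.063 ÷ 3.1 = 36.1493548387… g; 3.1 has 2 s.f., so the result keeps min(5, 2) = 2 s.f.
Rounded to 2 significant figures: 36 g.

36 g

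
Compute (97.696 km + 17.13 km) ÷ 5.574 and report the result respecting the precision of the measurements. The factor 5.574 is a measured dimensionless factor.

20.60 km

97.696 km + 17.13 km = 114.826 km; the sum is limited to 2 decimal places (5 s.f.).
Carrying full precision, 114.826 ÷ 5.574 = 20.600287047… km; 5.574 has 4 s.f., so the result keeps min(5, 4) = 4 s.f.
Rounded to 4 significant figures: 20.60 km.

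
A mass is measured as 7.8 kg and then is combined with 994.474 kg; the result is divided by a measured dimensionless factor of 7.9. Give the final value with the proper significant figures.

1.3 × 10² kg

7.8 kg + 994.474 kg = 1002.274 kg; the sum is limited to 1 decimal place (5 s.f.).
Carrying full precision, 1002.274 ÷ 7.9 = 126.870126582… kg; 7.9 has 2 s.f., so the result keeps min(5, 2) = 2 s.f.
Rounded to 2 significant figures: 1.3 × 10² kg.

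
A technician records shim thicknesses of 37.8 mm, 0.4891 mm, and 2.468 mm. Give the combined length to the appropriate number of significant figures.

40.8 mm

37.8 mm + 0.4891 mm + 2.468 mm = 40.7571 mm.
Addition/subtraction keeps the fewest decimal places: 37.8 → 1 decimal place, 0.4891 → 4 decimal places, 2.468 → 3 decimal places; limit is 1.
Rounded to 1 decimal place: 40.8 mm.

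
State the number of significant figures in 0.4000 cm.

4

0.4000: leading zeros are not significant; trailing zeros after a decimal point are significant.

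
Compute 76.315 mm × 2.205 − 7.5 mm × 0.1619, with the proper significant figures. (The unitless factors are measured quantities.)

76.315 × 2.205 = 168.274575 → 168.3 mm (4 s.f., last digit at the 10^-1 place).
7.5 × 0.1619 = 1.21425 → 1.2 mm (2 s.f., last digit at the 10^-1 place).
Difference: 167.060325 mm; keep the coarser place, 10^-1.
Result: 167.1 mm.

167.1 mm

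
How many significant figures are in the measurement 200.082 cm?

200.082: zeros between nonzero digits are significant.

6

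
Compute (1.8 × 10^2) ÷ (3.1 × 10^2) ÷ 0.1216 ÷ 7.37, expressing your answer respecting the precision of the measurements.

0.65

(1.8 × 10^2) ÷ (3.1 × 10^2) ÷ 0.1216 ÷ 7.37 = 0.647902638375…
Multiplication/division keeps the fewest significant figures: 1.8 × 10^2 → 2 s.f., 3.1 × 10^2 → 2 s.f., 0.1216 → 4 s.f., 7.37 → 3 s.f.; limit is 2.
Rounded to 2 significant figures: 0.65.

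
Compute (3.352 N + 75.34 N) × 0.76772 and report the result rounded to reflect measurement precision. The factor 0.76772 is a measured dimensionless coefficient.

60.41 N

3.352 N + 75.34 N = 78.692 N; the sum is limited to 2 decimal places (4 s.f.).
Carrying full precision, 78.692 × 0.76772 = 60.41342224 N; 0.76772 has 5 s.f., so the result keeps min(4, 5) = 4 s.f.
Rounded to 4 significant figures: 60.41 N.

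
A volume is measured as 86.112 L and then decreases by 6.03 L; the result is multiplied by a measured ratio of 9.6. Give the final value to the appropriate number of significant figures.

86.112 L − 6.03 L = 80.082 L; the difference is limited to 2 decimal places (4 s.f.).
Carrying full precision, 80.082 × 9.6 = 768.7872 L; 9.6 has 2 s.f., so the result keeps min(4, 2) = 2 s.f.
Rounded to 2 significant figures: 7.7 × 10² L.

7.7 × 10² L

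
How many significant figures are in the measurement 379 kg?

379: every digit is nonzero and significant.

3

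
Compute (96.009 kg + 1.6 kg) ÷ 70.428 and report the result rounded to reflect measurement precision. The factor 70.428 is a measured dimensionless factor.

96.009 kg + 1.6 kg = 97.609 kg; the sum is limited to 1 decimal place (3 s.f.).
Carrying full precision, 97.609 ÷ 70.428 = 1.38594025104… kg; 70.428 has 5 s.f., so the result keeps min(3, 5) = 3 s.f.
Rounded to 3 significant figures: 1.39 kg.

1.39 kg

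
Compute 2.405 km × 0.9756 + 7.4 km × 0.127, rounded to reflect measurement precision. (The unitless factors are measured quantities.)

3.29 km

2.405 × 0.9756 = 2.346318 → 2.346 km (4 s.f., last digit at the 10^-3 place).
7.4 × 0.127 = 0.9398 → 0.94 km (2 s.f., last digit at the 10^-2 place).
Sum: 3.286118 km; keep the coarser place, 10^-2.
Result: 3.29 km.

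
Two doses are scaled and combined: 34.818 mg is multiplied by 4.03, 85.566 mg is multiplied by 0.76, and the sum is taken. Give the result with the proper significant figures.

34.818 × 4.03 = 140.31654 → 1.40 × 10^2 mg (3 s.f., last digit at the 10^0 place).
85.566 × 0.76 = 65.03016 → 65 mg (2 s.f., last digit at the 10^0 place).
Sum: 205.3467 mg; keep the coarser place, 10^0.
Result: 205 mg.

205 mg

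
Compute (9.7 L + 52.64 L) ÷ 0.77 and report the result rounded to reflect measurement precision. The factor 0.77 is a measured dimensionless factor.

81 L

9.7 L + 52.64 L = 62.34 L; the sum is limited to 1 decimal place (3 s.f.).
Carrying full precision, 62.34 ÷ 0.77 = 80.961038961… L; 0.77 has 2 s.f., so the result keeps min(3, 2) = 2 s.f.
Rounded to 2 significant figures: 81 L.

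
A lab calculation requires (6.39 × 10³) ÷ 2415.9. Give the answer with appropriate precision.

2.64

(6.39 × 10³) ÷ 2415.9 = 2.64497702719…
Multiplication/division keeps the fewest significant figures: 6.39 × 10³ → 3 s.f., 2415.9 → 5 s.f.; limit is 3.
Rounded to 3 significant figures: 2.64.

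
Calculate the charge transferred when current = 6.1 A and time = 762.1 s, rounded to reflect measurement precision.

4.6 × 10^3 C

charge transferred = 6.1 A × 762.1 s = 4648.81 C.
6.1 has 2 significant figures; 762.1 has 4.
Division/multiplication keeps the fewest: 2 significant figures.
Rounded: 4.6 × 10^3 C.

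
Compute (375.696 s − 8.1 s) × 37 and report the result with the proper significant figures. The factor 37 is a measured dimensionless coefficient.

375.696 s − 8.1 s = 367.596 s; the difference is limited to 1 decimal place (4 s.f.).
Carrying full precision, 367.596 × 37 = 13601.052 s; 37 has 2 s.f., so the result keeps min(4, 2) = 2 s.f.
Rounded to 2 significant figures: 1.4 × 10^4 s.

1.4 × 10^4 s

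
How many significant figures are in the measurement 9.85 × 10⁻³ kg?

9.85 × 10⁻³: in scientific notation every digit of the coefficient is significant.

3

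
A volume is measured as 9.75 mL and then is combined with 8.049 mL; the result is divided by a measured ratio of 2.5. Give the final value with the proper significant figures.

7.1 mL

9.75 mL + 8.049 mL = 17.799 mL; the sum is limited to 2 decimal places (4 s.f.).
Carrying full precision, 17.799 ÷ 2.5 = 7.1196 mL; 2.5 has 2 s.f., so the result keeps min(4, 2) = 2 s.f.
Rounded to 2 significant figures: 7.1 mL.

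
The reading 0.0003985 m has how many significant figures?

0.0003985: leading zeros are not significant.

4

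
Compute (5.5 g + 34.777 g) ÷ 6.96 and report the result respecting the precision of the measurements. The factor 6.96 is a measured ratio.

5.5 g + 34.777 g = 40.277 g; the sum is limited to 1 decimal place (3 s.f.).
Carrying full precision, 40.277 ÷ 6.96 = 5.78692528736… g; 6.96 has 3 s.f., so the result keeps min(3, 3) = 3 s.f.
Rounded to 3 significant figures: 5.79 g.

5.79 g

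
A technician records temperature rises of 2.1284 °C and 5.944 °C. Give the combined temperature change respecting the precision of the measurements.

2.1284 °C + 5.944 °C = 8.0724 °C.
Addition/subtraction keeps the fewest decimal places: 2.1284 → 4 decimal places, 5.944 → 3 decimal places; limit is 3.
Rounded to 3 decimal places: 8.072 °C.

8.072 °C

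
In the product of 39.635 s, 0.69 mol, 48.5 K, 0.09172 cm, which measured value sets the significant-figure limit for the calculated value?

0.69 mol

39.635 s → 5 s.f.; 0.69 mol → 2 s.f.; 48.5 K → 3 s.f.; 0.09172 cm → 4 s.f.
The fewest is 2 significant figures, from 0.69 mol.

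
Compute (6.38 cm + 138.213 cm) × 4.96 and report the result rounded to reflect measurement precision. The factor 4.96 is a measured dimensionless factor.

6.38 cm + 138.213 cm = 144.593 cm; the sum is limited to 2 decimal places (5 s.f.).
Carrying full precision, 144.593 × 4.96 = 717.18128 cm; 4.96 has 3 s.f., so the result keeps min(5, 3) = 3 s.f.
Rounded to 3 significant figures: 7.17 × 10² cm.

7.17 × 10² cm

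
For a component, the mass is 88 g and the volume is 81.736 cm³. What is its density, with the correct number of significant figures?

1.1 g/cm³

density = 88 g ÷ 81.736 cm³ = 1.07663697759… g/cm³.
88 has 2 significant figures; 81.736 has 5.
Division/multiplication keeps the fewest: 2 significant figures.
Rounded: 1.1 g/cm³.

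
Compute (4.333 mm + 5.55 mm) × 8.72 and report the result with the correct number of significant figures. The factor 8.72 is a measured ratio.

4.333 mm + 5.55 mm = 9.883 mm; the sum is limited to 2 decimal places (3 s.f.).
Carrying full precision, 9.883 × 8.72 = 86.17976 mm; 8.72 has 3 s.f., so the result keeps min(3, 3) = 3 s.f.
Rounded to 3 significant figures: 86.2 mm.

86.2 mm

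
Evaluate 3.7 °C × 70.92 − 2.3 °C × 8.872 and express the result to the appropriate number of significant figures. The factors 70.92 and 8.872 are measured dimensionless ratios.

2.4 × 10^2 °C

3.7 × 70.92 = 262.404 → 2.6 × 10^2 °C (2 s.f., last digit at the 10^1 place).
2.3 × 8.872 = 20.4056 → 20. °C (2 s.f., last digit at the 10^0 place).
Difference: 241.9984 °C; keep the coarser place, 10^1.
Result: 2.4 × 10^2 °C.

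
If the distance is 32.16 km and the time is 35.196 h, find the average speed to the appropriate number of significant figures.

0.9137 km/h

average speed = 32.16 km ÷ 35.196 h = 0.91374019775… km/h.
32.16 has 4 significant figures; 35.196 has 5.
Division/multiplication keeps the fewest: 4 significant figures.
Rounded: 0.9137 km/h.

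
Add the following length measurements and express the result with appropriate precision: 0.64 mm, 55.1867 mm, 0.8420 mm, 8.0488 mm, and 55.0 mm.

0.64 mm + 55.1867 mm + 0.8420 mm + 8.0488 mm + 55.0 mm = 119.7175 mm.
Addition/subtraction keeps the fewest decimal places: 0.64 → 2 decimal places, 55.1867 → 4 decimal places, 0.8420 → 4 decimal places, 8.0488 → 4 decimal places, 55.0 → 1 decimal place; limit is 1.
Rounded to 1 decimal place: 119.7 mm.

119.7 mm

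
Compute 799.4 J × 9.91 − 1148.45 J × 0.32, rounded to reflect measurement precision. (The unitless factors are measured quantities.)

799.4 × 9.91 = 7922.054 → 7.92 × 10^3 J (3 s.f., last digit at the 10^1 place).
1148.45 × 0.32 = 367.504 → 3.7 × 10^2 J (2 s.f., last digit at the 10^1 place).
Difference: 7554.55 J; keep the coarser place, 10^1.
Result: 7.55 × 10^3 J.

7.55 × 10^3 J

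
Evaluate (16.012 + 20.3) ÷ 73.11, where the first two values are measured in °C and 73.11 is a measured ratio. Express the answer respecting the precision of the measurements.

16.012 °C + 20.3 °C = 36.312 °C; the sum is limited to 1 decimal place (3 s.f.).
Carrying full precision, 36.312 ÷ 73.11 = 0.49667624128… °C; 73.11 has 4 s.f., so the result keeps min(3, 4) = 3 s.f.
Rounded to 3 significant figures: 4.97 × 10⁻¹ °C.

4.97 × 10⁻¹ °C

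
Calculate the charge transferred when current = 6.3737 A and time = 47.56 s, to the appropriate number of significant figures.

303.1 C

charge transferred = 6.3737 A × 47.56 s = 303.133172 C.
6.3737 has 5 significant figures; 47.56 has 4.
Division/multiplication keeps the fewest: 4 significant figures.
Rounded: 303.1 C.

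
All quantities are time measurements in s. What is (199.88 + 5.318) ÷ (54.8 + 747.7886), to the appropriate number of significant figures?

199.88 + 5.318 = 205.198, limited to 2 d.p. → 5 s.f.; 54.8 + 747.7886 = 802.5886, limited to 1 d.p. → 4 s.f.
Carrying full precision, 205.198 ÷ 802.5886 = 0.255670215101…; keep min(5, 4) = 4 s.f.
Rounded to 4 significant figures: 0.2557.

0.2557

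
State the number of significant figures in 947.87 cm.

947.87: every digit is nonzero and significant.

5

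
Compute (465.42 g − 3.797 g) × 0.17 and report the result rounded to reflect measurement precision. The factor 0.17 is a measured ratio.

78 g

465.42 g − 3.797 g = 461.623 g; the difference is limited to 2 decimal places (5 s.f.).
Carrying full precision, 461.623 × 0.17 = 78.47591 g; 0.17 has 2 s.f., so the result keeps min(5, 2) = 2 s.f.
Rounded to 2 significant figures: 78 g.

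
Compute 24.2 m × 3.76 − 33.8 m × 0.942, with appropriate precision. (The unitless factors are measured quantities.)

24.2 × 3.76 = 90.992 → 91.0 m (3 s.f., last digit at the 10^-1 place).
33.8 × 0.942 = 31.8396 → 31.8 m (3 s.f., last digit at the 10^-1 place).
Difference: 59.1524 m; keep the coarser place, 10^-1.
Result: 59.2 m.

59.2 m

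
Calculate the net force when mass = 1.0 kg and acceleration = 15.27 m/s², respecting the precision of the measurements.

15 N

net force = 1.0 kg × 15.27 m/s² = 15.27 N.
1.0 has 2 significant figures; 15.27 has 4.
Division/multiplication keeps the fewest: 2 significant figures.
Rounded: 15 N.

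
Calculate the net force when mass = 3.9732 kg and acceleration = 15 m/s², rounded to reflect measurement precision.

net force = 3.9732 kg × 15 m/s² = 59.598 N.
3.9732 has 5 significant figures; 15 has 2.
Division/multiplication keeps the fewest: 2 significant figures.
Rounded: 60. N.

60. N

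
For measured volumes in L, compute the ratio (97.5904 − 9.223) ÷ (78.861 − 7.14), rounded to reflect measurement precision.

97.5904 − 9.223 = 88.3674, limited to 3 d.p. → 5 s.f.; 78.861 − 7.14 = 71.721, limited to 2 d.p. → 4 s.f.
Carrying full precision, 88.3674 ÷ 71.721 = 1.23209938512…; keep min(5, 4) = 4 s.f.
Rounded to 4 significant figures: 1.232.

1.232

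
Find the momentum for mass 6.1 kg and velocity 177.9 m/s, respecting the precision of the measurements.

1.1 × 10³ kg·m/s

momentum = 6.1 kg × 177.9 m/s = 1085.19 kg·m/s.
6.1 has 2 significant figures; 177.9 has 4.
Division/multiplication keeps the fewest: 2 significant figures.
Rounded: 1.1 × 10³ kg·m/s.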